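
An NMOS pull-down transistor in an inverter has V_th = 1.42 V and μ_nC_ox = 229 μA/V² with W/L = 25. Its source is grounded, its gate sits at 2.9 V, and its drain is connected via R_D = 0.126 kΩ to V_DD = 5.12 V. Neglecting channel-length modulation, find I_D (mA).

I_D = 6.27 mA

V_GS = V_G = 2.9 V, so V_ov = 2.9 − 1.42 = 1.48 V.
k_n = μ_nC_ox · (W/L) = 5.725 mA/V².
Assume saturation: I_D = ½ k_n V_ov² = 0.5 × 5.725 × 1.48² = 6.27 mA, giving V_DS = V_DD − I_D R_D = 5.12 − 6.27 × 0.126 = 4.33 V.
V_DS = 4.33 V ≥ V_ov = 1.48 V, confirming saturation.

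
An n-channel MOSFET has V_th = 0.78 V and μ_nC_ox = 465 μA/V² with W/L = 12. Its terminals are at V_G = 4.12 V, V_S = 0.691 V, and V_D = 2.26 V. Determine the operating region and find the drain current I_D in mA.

V_GS = V_G − V_S = 4.12 − 0.691 = 3.43 V; V_DS = V_D − V_S = 2.26 − 0.691 = 1.57 V.
k_n = μ_nC_ox · (W/L) = 5.58 mA/V².
V_ov = V_GS − V_th = 3.43 − 0.78 = 2.65 V.
Since V_DS = 1.57 V < V_ov = 2.65 V, the device is in the triode region.
I_D = k_n [V_ov · V_DS − ½ V_DS²] = 5.58 × [2.65 × 1.57 − 0.5 × 1.57²] = 16.3 mA.

Triode; I_D = 16.3 mA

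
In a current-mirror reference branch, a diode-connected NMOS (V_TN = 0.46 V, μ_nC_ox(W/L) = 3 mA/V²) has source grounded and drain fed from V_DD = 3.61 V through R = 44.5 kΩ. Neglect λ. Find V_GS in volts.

With gate tied to drain, V_GS = V_DS ≥ V_GS − V_TN, so the device is in saturation.
KCL at the drain: ½ k_n (V_GS − V_TN)² = (V_DD − V_GS)/R.
Let x = V_GS − 0.46. Then 66.8 x² + x − 3.15 = 0, giving x = 0.21 V (positive root), so V_GS = 0.67 V.
I_D = (V_DD − V_GS)/R = (3.61 − 0.67) / 44.5 = 0.0661 mA.

V_GS = 0.670 V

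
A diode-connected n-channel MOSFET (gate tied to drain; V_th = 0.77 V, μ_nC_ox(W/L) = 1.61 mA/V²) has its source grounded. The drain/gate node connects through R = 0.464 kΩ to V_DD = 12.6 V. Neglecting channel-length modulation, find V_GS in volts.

V_GS = 5.22 V

With gate tied to drain, V_GS = V_DS ≥ V_GS − V_th, so the device is in saturation.
KCL at the drain: ½ k_n (V_GS − V_th)² = (V_DD − V_GS)/R.
Let x = V_GS − 0.77. Then 0.374 x² + x − 11.83 = 0, giving x = 4.45 V (positive root), so V_GS = 5.22 V.
I_D = (V_DD − V_GS)/R = (12.6 − 5.22) / 0.464 = 15.9 mA.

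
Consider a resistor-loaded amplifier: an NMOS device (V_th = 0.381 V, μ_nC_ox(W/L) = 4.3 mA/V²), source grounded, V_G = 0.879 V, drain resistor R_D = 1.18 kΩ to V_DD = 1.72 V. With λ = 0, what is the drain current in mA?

I_D = 0.533 mA

V_GS = V_G = 0.879 V, so V_ov = 0.879 − 0.381 = 0.498 V.
Assume saturation: I_D = ½ k_n V_ov² = 0.5 × 4.3 × 0.498² = 0.533 mA, giving V_DS = V_DD − I_D R_D = 1.72 − 0.533 × 1.18 = 1.09 V.
V_DS = 1.09 V ≥ V_ov = 0.498 V, confirming saturation.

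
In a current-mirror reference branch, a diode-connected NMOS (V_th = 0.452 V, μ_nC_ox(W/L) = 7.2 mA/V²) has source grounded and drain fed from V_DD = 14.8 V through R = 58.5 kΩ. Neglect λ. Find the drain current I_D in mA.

With gate tied to drain, V_GS = V_DS ≥ V_GS − V_th, so the device is in saturation.
KCL at the drain: ½ k_n (V_GS − V_th)² = (V_DD − V_GS)/R.
Let x = V_GS − 0.452. Then 211 x² + x − 14.35 = 0, giving x = 0.259 V (positive root), so V_GS = 0.711 V.
I_D = (V_DD − V_GS)/R = (14.8 − 0.711) / 58.5 = 0.241 mA.

I_D = 0.241 mA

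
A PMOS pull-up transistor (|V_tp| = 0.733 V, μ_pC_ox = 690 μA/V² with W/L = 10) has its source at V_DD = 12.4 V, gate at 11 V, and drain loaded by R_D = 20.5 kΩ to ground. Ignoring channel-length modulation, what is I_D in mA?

V_SG = V_DD − V_G = 12.4 − 11 = 1.4 V, so V_ov = 1.4 − 0.733 = 0.667 V.
k_p = μ_pC_ox · (W/L) = 6.9 mA/V².
Assume saturation: I_D = ½ k_p V_ov² = 0.5 × 6.9 × 0.667² = 1.53 mA, giving V_SD = V_DD − I_D R_D = 12.4 − 1.53 × 20.5 = -19.1 V.
But -19.1 V < V_ov = 0.667 V, so the device is actually in triode.
In triode I_D = k_p[V_ov V_SD − ½ V_SD²] and I_D = (V_DD − V_SD)/R_D. Equating: 70.7 V_SD² − 95.35 V_SD + 12.4 = 0, giving V_SD = 0.146 V (the root below V_ov).
I_D = (12.4 − 0.146) / 20.5 = 0.598 mA.

I_D = 0.598 mA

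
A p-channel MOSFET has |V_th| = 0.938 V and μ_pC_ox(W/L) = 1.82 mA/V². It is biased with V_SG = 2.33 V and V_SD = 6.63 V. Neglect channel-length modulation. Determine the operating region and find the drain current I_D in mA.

V_ov = V_SG − |V_th| = 2.33 − 0.938 = 1.39 V.
Since V_SD = 6.63 V ≥ V_ov = 1.39 V, the device is in saturation.
I_D = ½ k_p V_ov² = 0.5 × 1.82 × 1.39² = 1.76 mA.

Saturation; I_D = 1.76 mA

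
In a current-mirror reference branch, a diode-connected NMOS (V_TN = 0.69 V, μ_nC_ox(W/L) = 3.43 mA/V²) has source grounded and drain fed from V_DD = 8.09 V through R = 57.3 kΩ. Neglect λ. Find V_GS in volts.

V_GS = 0.959 V

With gate tied to drain, V_GS = V_DS ≥ V_GS − V_TN, so the device is in saturation.
KCL at the drain: ½ k_n (V_GS − V_TN)² = (V_DD − V_GS)/R.
Let x = V_GS − 0.69. Then 98.3 x² + x − 7.4 = 0, giving x = 0.269 V (positive root), so V_GS = 0.959 V.
I_D = (V_DD − V_GS)/R = (8.09 − 0.959) / 57.3 = 0.124 mA.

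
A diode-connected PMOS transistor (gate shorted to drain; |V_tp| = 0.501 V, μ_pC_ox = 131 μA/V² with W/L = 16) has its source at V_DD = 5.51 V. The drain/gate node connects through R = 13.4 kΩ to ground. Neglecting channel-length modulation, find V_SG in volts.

V_SG = 1.06 V

With gate tied to drain, V_SG = V_SD ≥ V_SG − |V_tp|, so the device is in saturation.
k_p = μ_pC_ox · (W/L) = 2.096 mA/V².
KCL at the drain: ½ k_p (V_SG − |V_tp|)² = (V_DD − V_SG)/R.
Let x = V_SG − 0.501. Then 14 x² + x − 5.009 = 0, giving x = 0.563 V (positive root), so V_SG = 1.06 V.
I_D = (V_DD − V_SG)/R = (5.51 − 1.06) / 13.4 = 0.332 mA.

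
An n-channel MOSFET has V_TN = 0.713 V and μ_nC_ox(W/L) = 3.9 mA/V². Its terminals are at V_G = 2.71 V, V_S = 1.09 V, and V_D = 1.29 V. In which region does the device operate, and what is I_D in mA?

Triode; I_D = 0.629 mA

V_GS = V_G − V_S = 2.71 − 1.09 = 1.62 V; V_DS = V_D − V_S = 1.29 − 1.09 = 0.2 V.
V_ov = V_GS − V_TN = 1.62 − 0.713 = 0.907 V.
Since V_DS = 0.2 V < V_ov = 0.907 V, the device is in the triode region.
I_D = k_n [V_ov · V_DS − ½ V_DS²] = 3.9 × [0.907 × 0.2 − 0.5 × 0.2²] = 0.629 mA.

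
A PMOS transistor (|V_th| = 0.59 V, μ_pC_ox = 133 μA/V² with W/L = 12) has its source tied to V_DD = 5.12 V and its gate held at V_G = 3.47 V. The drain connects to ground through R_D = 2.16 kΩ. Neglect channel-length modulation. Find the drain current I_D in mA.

I_D = 0.897 mA

V_SG = V_DD − V_G = 5.12 − 3.47 = 1.65 V, so V_ov = 1.65 − 0.59 = 1.06 V.
k_p = μ_pC_ox · (W/L) = 1.596 mA/V².
Assume saturation: I_D = ½ k_p V_ov² = 0.5 × 1.596 × 1.06² = 0.897 mA, giving V_SD = V_DD − I_D R_D = 5.12 − 0.897 × 2.16 = 3.18 V.
V_SD = 3.18 V ≥ V_ov = 1.06 V, confirming saturation.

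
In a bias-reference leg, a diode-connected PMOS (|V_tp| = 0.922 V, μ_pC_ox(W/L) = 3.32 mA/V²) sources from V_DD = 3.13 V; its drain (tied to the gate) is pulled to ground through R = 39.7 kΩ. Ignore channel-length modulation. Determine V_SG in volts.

V_SG = 1.10 V

With gate tied to drain, V_SG = V_SD ≥ V_SG − |V_tp|, so the device is in saturation.
KCL at the drain: ½ k_p (V_SG − |V_tp|)² = (V_DD − V_SG)/R.
Let x = V_SG − 0.922. Then 65.9 x² + x − 2.208 = 0, giving x = 0.176 V (positive root), so V_SG = 1.1 V.
I_D = (V_DD − V_SG)/R = (3.13 − 1.1) / 39.7 = 0.0512 mA.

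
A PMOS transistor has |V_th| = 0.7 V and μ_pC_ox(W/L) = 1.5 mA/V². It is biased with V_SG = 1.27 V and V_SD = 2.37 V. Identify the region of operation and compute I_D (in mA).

V_ov = V_SG − |V_th| = 1.27 − 0.7 = 0.57 V.
Since V_SD = 2.37 V ≥ V_ov = 0.57 V, the device is in saturation.
I_D = ½ k_p V_ov² = 0.5 × 1.5 × 0.57² = 0.244 mA.

Saturation; I_D = 0.244 mA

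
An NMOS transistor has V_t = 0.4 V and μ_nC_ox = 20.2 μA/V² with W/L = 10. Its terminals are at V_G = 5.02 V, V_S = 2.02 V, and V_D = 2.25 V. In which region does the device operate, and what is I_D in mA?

Triode; I_D = 0.115 mA

V_GS = V_G − V_S = 5.02 − 2.02 = 3 V; V_DS = V_D − V_S = 2.25 − 2.02 = 0.23 V.
k_n = μ_nC_ox · (W/L) = 0.202 mA/V².
V_ov = V_GS − V_t = 3 − 0.4 = 2.6 V.
Since V_DS = 0.23 V < V_ov = 2.6 V, the device is in the triode region.
I_D = k_n [V_ov · V_DS − ½ V_DS²] = 0.202 × [2.6 × 0.23 − 0.5 × 0.23²] = 0.115 mA.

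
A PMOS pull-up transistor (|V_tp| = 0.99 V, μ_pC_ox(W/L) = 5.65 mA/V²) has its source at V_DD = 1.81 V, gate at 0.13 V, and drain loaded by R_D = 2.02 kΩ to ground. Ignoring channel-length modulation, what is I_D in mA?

I_D = 0.777 mA

V_SG = V_DD − V_G = 1.81 − 0.13 = 1.68 V, so V_ov = 1.68 − 0.99 = 0.69 V.
Assume saturation: I_D = ½ k_p V_ov² = 0.5 × 5.65 × 0.69² = 1.34 mA, giving V_SD = V_DD − I_D R_D = 1.81 − 1.34 × 2.02 = -0.907 V.
But -0.907 V < V_ov = 0.69 V, so the device is actually in triode.
In triode I_D = k_p[V_ov V_SD − ½ V_SD²] and I_D = (V_DD − V_SD)/R_D. Equating: 5.71 V_SD² − 8.875 V_SD + 1.81 = 0, giving V_SD = 0.241 V (the root below V_ov).
I_D = (1.81 − 0.241) / 2.02 = 0.777 mA.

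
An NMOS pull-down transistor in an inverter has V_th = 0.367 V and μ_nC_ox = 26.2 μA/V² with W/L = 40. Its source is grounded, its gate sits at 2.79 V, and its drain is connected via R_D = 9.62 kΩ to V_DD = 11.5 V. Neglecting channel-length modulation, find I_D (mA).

V_GS = V_G = 2.79 V, so V_ov = 2.79 − 0.367 = 2.42 V.
k_n = μ_nC_ox · (W/L) = 1.048 mA/V².
Assume saturation: I_D = ½ k_n V_ov² = 0.5 × 1.048 × 2.42² = 3.08 mA, giving V_DS = V_DD − I_D R_D = 11.5 − 3.08 × 9.62 = -18.1 V.
But -18.1 V < V_ov = 2.42 V, so the device is actually in triode.
In triode I_D = k_n[V_ov V_DS − ½ V_DS²] and I_D = (V_DD − V_DS)/R_D. Equating: 5.04 V_DS² − 25.43 V_DS + 11.5 = 0, giving V_DS = 0.502 V (the root below V_ov).
I_D = (11.5 − 0.502) / 9.62 = 1.14 mA.

I_D = 1.14 mA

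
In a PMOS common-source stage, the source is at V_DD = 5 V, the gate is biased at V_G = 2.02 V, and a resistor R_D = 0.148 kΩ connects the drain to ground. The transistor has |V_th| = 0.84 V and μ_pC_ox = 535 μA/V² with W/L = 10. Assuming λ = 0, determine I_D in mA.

V_SG = V_DD − V_G = 5 − 2.02 = 2.98 V, so V_ov = 2.98 − 0.84 = 2.14 V.
k_p = μ_pC_ox · (W/L) = 5.35 mA/V².
Assume saturation: I_D = ½ k_p V_ov² = 0.5 × 5.35 × 2.14² = 12.3 mA, giving V_SD = V_DD − I_D R_D = 5 − 12.3 × 0.148 = 3.19 V.
V_SD = 3.19 V ≥ V_ov = 2.14 V, confirming saturation.

I_D = 12.3 mA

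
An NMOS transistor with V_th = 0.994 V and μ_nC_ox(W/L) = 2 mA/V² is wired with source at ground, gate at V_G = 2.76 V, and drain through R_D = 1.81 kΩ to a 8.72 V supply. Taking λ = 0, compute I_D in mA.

V_GS = V_G = 2.76 V, so V_ov = 2.76 − 0.994 = 1.77 V.
Assume saturation: I_D = ½ k_n V_ov² = 0.5 × 2 × 1.77² = 3.12 mA, giving V_DS = V_DD − I_D R_D = 8.72 − 3.12 × 1.81 = 3.08 V.
V_DS = 3.08 V ≥ V_ov = 1.77 V, confirming saturation.

I_D = 3.12 mA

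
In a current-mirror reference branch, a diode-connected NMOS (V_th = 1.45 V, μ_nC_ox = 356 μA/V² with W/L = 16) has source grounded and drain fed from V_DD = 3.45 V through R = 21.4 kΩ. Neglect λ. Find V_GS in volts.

With gate tied to drain, V_GS = V_DS ≥ V_GS − V_th, so the device is in saturation.
k_n = μ_nC_ox · (W/L) = 5.696 mA/V².
KCL at the drain: ½ k_n (V_GS − V_th)² = (V_DD − V_GS)/R.
Let x = V_GS − 1.45. Then 60.9 x² + x − 2 = 0, giving x = 0.173 V (positive root), so V_GS = 1.62 V.
I_D = (V_DD − V_GS)/R = (3.45 − 1.62) / 21.4 = 0.0854 mA.

V_GS = 1.62 V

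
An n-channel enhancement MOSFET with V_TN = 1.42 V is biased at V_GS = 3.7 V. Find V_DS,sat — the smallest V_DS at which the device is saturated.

V_DS,sat = 2.28 V

The boundary between triode and saturation is V_DS = V_GS − V_TN = V_ov.
V_ov = 3.7 − 1.42 = 2.28 V.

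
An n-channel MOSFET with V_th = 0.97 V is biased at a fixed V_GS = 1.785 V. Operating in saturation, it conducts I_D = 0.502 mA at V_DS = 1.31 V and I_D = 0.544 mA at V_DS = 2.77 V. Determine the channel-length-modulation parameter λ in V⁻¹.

λ = 0.0620 V⁻¹

With V_GS fixed, I_D ∝ (1 + λ V_DS) in saturation, so I_D2/I_D1 = (1 + λ V_DS2)/(1 + λ V_DS1).
0.544/0.502 = 1.084 = (1 + 2.77 λ)/(1 + 1.31 λ).
Solving: λ (I_D1 V_DS2 − I_D2 V_DS1) = I_D2 − I_D1, so λ = (0.544 − 0.502) / (0.502 × 2.77 − 0.544 × 1.31) = 0.042 / 0.678 = 0.062 V⁻¹.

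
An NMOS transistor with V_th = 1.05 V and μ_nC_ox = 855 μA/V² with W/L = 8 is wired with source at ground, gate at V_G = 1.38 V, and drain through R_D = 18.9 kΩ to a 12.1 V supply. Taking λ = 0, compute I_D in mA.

I_D = 0.372 mA

V_GS = V_G = 1.38 V, so V_ov = 1.38 − 1.05 = 0.33 V.
k_n = μ_nC_ox · (W/L) = 6.84 mA/V².
Assume saturation: I_D = ½ k_n V_ov² = 0.5 × 6.84 × 0.33² = 0.372 mA, giving V_DS = V_DD − I_D R_D = 12.1 − 0.372 × 18.9 = 5.06 V.
V_DS = 5.06 V ≥ V_ov = 0.33 V, confirming saturation.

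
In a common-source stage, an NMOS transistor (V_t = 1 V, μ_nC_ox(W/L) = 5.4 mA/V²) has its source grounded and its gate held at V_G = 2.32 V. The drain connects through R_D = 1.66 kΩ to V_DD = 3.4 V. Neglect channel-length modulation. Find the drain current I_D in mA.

V_GS = V_G = 2.32 V, so V_ov = 2.32 − 1 = 1.32 V.
Assume saturation: I_D = ½ k_n V_ov² = 0.5 × 5.4 × 1.32² = 4.7 mA, giving V_DS = V_DD − I_D R_D = 3.4 − 4.7 × 1.66 = -4.41 V.
But -4.41 V < V_ov = 1.32 V, so the device is actually in triode.
In triode I_D = k_n[V_ov V_DS − ½ V_DS²] and I_D = (V_DD − V_DS)/R_D. Equating: 4.48 V_DS² − 12.83 V_DS + 3.4 = 0, giving V_DS = 0.295 V (the root below V_ov).
I_D = (3.4 − 0.295) / 1.66 = 1.87 mA.

I_D = 1.87 mA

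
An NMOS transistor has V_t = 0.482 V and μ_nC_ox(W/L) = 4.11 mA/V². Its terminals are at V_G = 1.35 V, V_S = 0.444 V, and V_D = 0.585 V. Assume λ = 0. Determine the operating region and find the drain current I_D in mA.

Triode; I_D = 0.205 mA

V_GS = V_G − V_S = 1.35 − 0.444 = 0.906 V; V_DS = V_D − V_S = 0.585 − 0.444 = 0.141 V.
V_ov = V_GS − V_t = 0.906 − 0.482 = 0.424 V.
Since V_DS = 0.141 V < V_ov = 0.424 V, the device is in the triode region.
I_D = k_n [V_ov · V_DS − ½ V_DS²] = 4.11 × [0.424 × 0.141 − 0.5 × 0.141²] = 0.205 mA.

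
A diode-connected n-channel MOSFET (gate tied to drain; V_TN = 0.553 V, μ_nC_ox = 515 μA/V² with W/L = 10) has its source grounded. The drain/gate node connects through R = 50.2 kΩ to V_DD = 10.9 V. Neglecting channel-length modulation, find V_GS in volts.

V_GS = 0.832 V

With gate tied to drain, V_GS = V_DS ≥ V_GS − V_TN, so the device is in saturation.
k_n = μ_nC_ox · (W/L) = 5.15 mA/V².
KCL at the drain: ½ k_n (V_GS − V_TN)² = (V_DD − V_GS)/R.
Let x = V_GS − 0.553. Then 129 x² + x − 10.35 = 0, giving x = 0.279 V (positive root), so V_GS = 0.832 V.
I_D = (V_DD − V_GS)/R = (10.9 − 0.832) / 50.2 = 0.201 mA.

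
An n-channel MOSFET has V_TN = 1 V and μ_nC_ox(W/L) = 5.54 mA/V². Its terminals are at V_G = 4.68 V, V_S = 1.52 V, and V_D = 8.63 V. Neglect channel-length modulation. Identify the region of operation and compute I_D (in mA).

Saturation; I_D = 12.9 mA

V_GS = V_G − V_S = 4.68 − 1.52 = 3.16 V; V_DS = V_D − V_S = 8.63 − 1.52 = 7.11 V.
V_ov = V_GS − V_TN = 3.16 − 1 = 2.16 V.
Since V_DS = 7.11 V ≥ V_ov = 2.16 V, the device is in saturation.
I_D = ½ k_n V_ov² = 0.5 × 5.54 × 2.16² = 12.9 mA.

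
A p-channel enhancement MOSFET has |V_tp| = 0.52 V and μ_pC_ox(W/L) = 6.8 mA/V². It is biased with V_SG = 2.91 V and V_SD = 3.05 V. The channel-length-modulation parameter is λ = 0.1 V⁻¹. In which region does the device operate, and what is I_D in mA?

V_ov = V_SG − |V_tp| = 2.91 − 0.52 = 2.39 V.
Since V_SD = 3.05 V ≥ V_ov = 2.39 V, the device is in saturation.
I_D = ½ k_p V_ov² (1 + λ V_SD) = 0.5 × 6.8 × 2.39² × (1 + 0.1 × 3.05) = 25.3 mA.

Saturation; I_D = 25.3 mA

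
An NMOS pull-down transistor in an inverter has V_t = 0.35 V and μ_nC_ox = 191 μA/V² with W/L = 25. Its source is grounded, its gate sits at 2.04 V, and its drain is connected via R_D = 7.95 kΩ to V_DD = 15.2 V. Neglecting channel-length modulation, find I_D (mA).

V_GS = V_G = 2.04 V, so V_ov = 2.04 − 0.35 = 1.69 V.
k_n = μ_nC_ox · (W/L) = 4.775 mA/V².
Assume saturation: I_D = ½ k_n V_ov² = 0.5 × 4.775 × 1.69² = 6.82 mA, giving V_DS = V_DD − I_D R_D = 15.2 − 6.82 × 7.95 = -39 V.
But -39 V < V_ov = 1.69 V, so the device is actually in triode.
In triode I_D = k_n[V_ov V_DS − ½ V_DS²] and I_D = (V_DD − V_DS)/R_D. Equating: 19 V_DS² − 65.15 V_DS + 15.2 = 0, giving V_DS = 0.252 V (the root below V_ov).
I_D = (15.2 − 0.252) / 7.95 = 1.88 mA.

I_D = 1.88 mA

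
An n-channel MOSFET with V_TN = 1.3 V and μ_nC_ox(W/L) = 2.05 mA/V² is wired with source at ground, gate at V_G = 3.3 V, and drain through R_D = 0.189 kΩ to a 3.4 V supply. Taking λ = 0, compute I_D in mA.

V_GS = V_G = 3.3 V, so V_ov = 3.3 − 1.3 = 2 V.
Assume saturation: I_D = ½ k_n V_ov² = 0.5 × 2.05 × 2² = 4.1 mA, giving V_DS = V_DD − I_D R_D = 3.4 − 4.1 × 0.189 = 2.63 V.
V_DS = 2.63 V ≥ V_ov = 2 V, confirming saturation.

I_D = 4.10 mA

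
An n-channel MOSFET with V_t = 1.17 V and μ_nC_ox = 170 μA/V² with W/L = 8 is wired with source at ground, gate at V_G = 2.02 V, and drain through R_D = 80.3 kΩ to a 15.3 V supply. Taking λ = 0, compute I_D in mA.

I_D = 0.188 mA

V_GS = V_G = 2.02 V, so V_ov = 2.02 − 1.17 = 0.85 V.
k_n = μ_nC_ox · (W/L) = 1.36 mA/V².
Assume saturation: I_D = ½ k_n V_ov² = 0.5 × 1.36 × 0.85² = 0.491 mA, giving V_DS = V_DD − I_D R_D = 15.3 − 0.491 × 80.3 = -24.2 V.
But -24.2 V < V_ov = 0.85 V, so the device is actually in triode.
In triode I_D = k_n[V_ov V_DS − ½ V_DS²] and I_D = (V_DD − V_DS)/R_D. Equating: 54.6 V_DS² − 93.83 V_DS + 15.3 = 0, giving V_DS = 0.182 V (the root below V_ov).
I_D = (15.3 − 0.182) / 80.3 = 0.188 mA.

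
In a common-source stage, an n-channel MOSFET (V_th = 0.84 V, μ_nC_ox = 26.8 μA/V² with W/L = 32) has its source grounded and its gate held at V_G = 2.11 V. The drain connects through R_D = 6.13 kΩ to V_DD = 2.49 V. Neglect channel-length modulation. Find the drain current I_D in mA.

I_D = 0.346 mA

V_GS = V_G = 2.11 V, so V_ov = 2.11 − 0.84 = 1.27 V.
k_n = μ_nC_ox · (W/L) = 0.8576 mA/V².
Assume saturation: I_D = ½ k_n V_ov² = 0.5 × 0.8576 × 1.27² = 0.692 mA, giving V_DS = V_DD − I_D R_D = 2.49 − 0.692 × 6.13 = -1.75 V.
But -1.75 V < V_ov = 1.27 V, so the device is actually in triode.
In triode I_D = k_n[V_ov V_DS − ½ V_DS²] and I_D = (V_DD − V_DS)/R_D. Equating: 2.63 V_DS² − 7.677 V_DS + 2.49 = 0, giving V_DS = 0.372 V (the root below V_ov).
I_D = (2.49 − 0.372) / 6.13 = 0.346 mA.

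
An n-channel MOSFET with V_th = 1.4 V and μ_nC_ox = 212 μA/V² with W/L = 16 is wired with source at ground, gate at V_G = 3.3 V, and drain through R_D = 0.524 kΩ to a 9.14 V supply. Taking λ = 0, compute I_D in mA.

V_GS = V_G = 3.3 V, so V_ov = 3.3 − 1.4 = 1.9 V.
k_n = μ_nC_ox · (W/L) = 3.392 mA/V².
Assume saturation: I_D = ½ k_n V_ov² = 0.5 × 3.392 × 1.9² = 6.12 mA, giving V_DS = V_DD − I_D R_D = 9.14 − 6.12 × 0.524 = 5.93 V.
V_DS = 5.93 V ≥ V_ov = 1.9 V, confirming saturation.

I_D = 6.12 mA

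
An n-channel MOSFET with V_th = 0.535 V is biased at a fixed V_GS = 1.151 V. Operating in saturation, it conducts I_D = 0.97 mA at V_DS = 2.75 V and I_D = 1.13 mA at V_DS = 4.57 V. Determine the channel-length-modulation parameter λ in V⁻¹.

With V_GS fixed, I_D ∝ (1 + λ V_DS) in saturation, so I_D2/I_D1 = (1 + λ V_DS2)/(1 + λ V_DS1).
1.13/0.97 = 1.165 = (1 + 4.57 λ)/(1 + 2.75 λ).
Solving: λ (I_D1 V_DS2 − I_D2 V_DS1) = I_D2 − I_D1, so λ = (1.13 − 0.97) / (0.97 × 4.57 − 1.13 × 2.75) = 0.16 / 1.33 = 0.121 V⁻¹.

λ = 0.121 V⁻¹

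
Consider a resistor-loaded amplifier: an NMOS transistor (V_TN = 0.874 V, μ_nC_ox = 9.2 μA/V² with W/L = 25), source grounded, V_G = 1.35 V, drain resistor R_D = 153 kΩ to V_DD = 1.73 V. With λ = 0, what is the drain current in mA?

I_D = 0.0106 mA

V_GS = V_G = 1.35 V, so V_ov = 1.35 − 0.874 = 0.476 V.
k_n = μ_nC_ox · (W/L) = 0.23 mA/V².
Assume saturation: I_D = ½ k_n V_ov² = 0.5 × 0.23 × 0.476² = 0.0261 mA, giving V_DS = V_DD − I_D R_D = 1.73 − 0.0261 × 153 = -2.26 V.
But -2.26 V < V_ov = 0.476 V, so the device is actually in triode.
In triode I_D = k_n[V_ov V_DS − ½ V_DS²] and I_D = (V_DD − V_DS)/R_D. Equating: 17.6 V_DS² − 17.75 V_DS + 1.73 = 0, giving V_DS = 0.109 V (the root below V_ov).
I_D = (1.73 − 0.109) / 153 = 0.0106 mA.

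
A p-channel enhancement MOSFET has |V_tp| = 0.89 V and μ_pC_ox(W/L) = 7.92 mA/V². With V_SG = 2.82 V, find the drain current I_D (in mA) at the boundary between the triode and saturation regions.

I_D = 14.8 mA

At the boundary V_SD = V_ov = V_SG − |V_tp| = 2.82 − 0.89 = 1.93 V.
I_D = ½ k_p V_ov² = 0.5 × 7.92 × 1.93² = 14.8 mA.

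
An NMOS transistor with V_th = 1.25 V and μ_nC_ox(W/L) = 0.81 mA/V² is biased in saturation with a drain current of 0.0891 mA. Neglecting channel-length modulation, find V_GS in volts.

In saturation I_D = ½ k_n (V_GS − V_th)², so V_GS − V_th = √(2 I_D / k_n) = √(2 × 0.0891 / 0.81) = 0.469 V.
V_GS = 1.25 + 0.469 = 1.72 V.

V_GS = 1.72 V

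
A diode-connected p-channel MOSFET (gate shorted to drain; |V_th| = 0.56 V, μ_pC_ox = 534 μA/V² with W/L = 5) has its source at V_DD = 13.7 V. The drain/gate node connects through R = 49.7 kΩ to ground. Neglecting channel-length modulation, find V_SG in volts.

V_SG = 0.998 V

With gate tied to drain, V_SG = V_SD ≥ V_SG − |V_th|, so the device is in saturation.
k_p = μ_pC_ox · (W/L) = 2.67 mA/V².
KCL at the drain: ½ k_p (V_SG − |V_th|)² = (V_DD − V_SG)/R.
Let x = V_SG − 0.56. Then 66.3 x² + x − 13.14 = 0, giving x = 0.438 V (positive root), so V_SG = 0.998 V.
I_D = (V_DD − V_SG)/R = (13.7 − 0.998) / 49.7 = 0.256 mA.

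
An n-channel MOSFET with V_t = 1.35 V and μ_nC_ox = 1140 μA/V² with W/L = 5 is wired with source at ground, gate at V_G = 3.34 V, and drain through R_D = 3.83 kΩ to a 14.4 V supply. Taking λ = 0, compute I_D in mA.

V_GS = V_G = 3.34 V, so V_ov = 3.34 − 1.35 = 1.99 V.
k_n = μ_nC_ox · (W/L) = 5.7 mA/V².
Assume saturation: I_D = ½ k_n V_ov² = 0.5 × 5.7 × 1.99² = 11.3 mA, giving V_DS = V_DD − I_D R_D = 14.4 − 11.3 × 3.83 = -28.8 V.
But -28.8 V < V_ov = 1.99 V, so the device is actually in triode.
In triode I_D = k_n[V_ov V_DS − ½ V_DS²] and I_D = (V_DD − V_DS)/R_D. Equating: 10.9 V_DS² − 44.44 V_DS + 14.4 = 0, giving V_DS = 0.355 V (the root below V_ov).
I_D = (14.4 − 0.355) / 3.83 = 3.67 mA.

I_D = 3.67 mA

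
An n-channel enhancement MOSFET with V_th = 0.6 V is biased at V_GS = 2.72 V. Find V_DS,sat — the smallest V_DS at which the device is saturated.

V_DS,sat = 2.12 V

The boundary between triode and saturation is V_DS = V_GS − V_th = V_ov.
V_ov = 2.72 − 0.6 = 2.12 V.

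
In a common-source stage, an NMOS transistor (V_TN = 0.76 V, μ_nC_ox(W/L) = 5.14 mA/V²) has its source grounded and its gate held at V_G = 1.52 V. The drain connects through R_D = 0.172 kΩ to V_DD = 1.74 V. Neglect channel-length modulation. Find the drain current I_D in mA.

I_D = 1.48 mA

V_GS = V_G = 1.52 V, so V_ov = 1.52 − 0.76 = 0.76 V.
Assume saturation: I_D = ½ k_n V_ov² = 0.5 × 5.14 × 0.76² = 1.48 mA, giving V_DS = V_DD − I_D R_D = 1.74 − 1.48 × 0.172 = 1.48 V.
V_DS = 1.48 V ≥ V_ov = 0.76 V, confirming saturation.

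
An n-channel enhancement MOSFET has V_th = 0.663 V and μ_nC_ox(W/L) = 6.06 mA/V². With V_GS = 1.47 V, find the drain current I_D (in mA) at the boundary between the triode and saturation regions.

I_D = 1.97 mA

At the boundary V_DS = V_ov = V_GS − V_th = 1.47 − 0.663 = 0.807 V.
I_D = ½ k_n V_ov² = 0.5 × 6.06 × 0.807² = 1.97 mA.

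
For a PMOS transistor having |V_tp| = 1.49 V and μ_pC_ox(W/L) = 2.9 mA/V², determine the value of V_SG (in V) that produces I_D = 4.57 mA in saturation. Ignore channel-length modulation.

V_SG = 3.27 V

In saturation I_D = ½ k_p (V_SG − |V_tp|)², so V_SG − |V_tp| = √(2 I_D / k_p) = √(2 × 4.57 / 2.9) = 1.78 V.
V_SG = 1.49 + 1.78 = 3.27 V.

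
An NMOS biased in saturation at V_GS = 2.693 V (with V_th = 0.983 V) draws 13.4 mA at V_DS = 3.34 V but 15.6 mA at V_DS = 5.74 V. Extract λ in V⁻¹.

λ = 0.0887 V⁻¹

With V_GS fixed, I_D ∝ (1 + λ V_DS) in saturation, so I_D2/I_D1 = (1 + λ V_DS2)/(1 + λ V_DS1).
15.6/13.4 = 1.164 = (1 + 5.74 λ)/(1 + 3.34 λ).
Solving: λ (I_D1 V_DS2 − I_D2 V_DS1) = I_D2 − I_D1, so λ = (15.6 − 13.4) / (13.4 × 5.74 − 15.6 × 3.34) = 2.2 / 24.8 = 0.0887 V⁻¹.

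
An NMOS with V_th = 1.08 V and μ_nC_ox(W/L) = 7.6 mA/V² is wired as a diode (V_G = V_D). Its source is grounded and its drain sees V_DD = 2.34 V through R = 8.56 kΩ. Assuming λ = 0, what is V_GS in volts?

With gate tied to drain, V_GS = V_DS ≥ V_GS − V_th, so the device is in saturation.
KCL at the drain: ½ k_n (V_GS − V_th)² = (V_DD − V_GS)/R.
Let x = V_GS − 1.08. Then 32.5 x² + x − 1.26 = 0, giving x = 0.182 V (positive root), so V_GS = 1.26 V.
I_D = (V_DD − V_GS)/R = (2.34 − 1.26) / 8.56 = 0.126 mA.

V_GS = 1.26 V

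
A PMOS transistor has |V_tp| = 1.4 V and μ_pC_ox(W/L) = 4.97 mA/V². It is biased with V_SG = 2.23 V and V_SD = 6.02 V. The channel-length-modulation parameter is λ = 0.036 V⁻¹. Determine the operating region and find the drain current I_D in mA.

V_ov = V_SG − |V_tp| = 2.23 − 1.4 = 0.83 V.
Since V_SD = 6.02 V ≥ V_ov = 0.83 V, the device is in saturation.
I_D = ½ k_p V_ov² (1 + λ V_SD) = 0.5 × 4.97 × 0.83² × (1 + 0.036 × 6.02) = 2.08 mA.

Saturation; I_D = 2.08 mA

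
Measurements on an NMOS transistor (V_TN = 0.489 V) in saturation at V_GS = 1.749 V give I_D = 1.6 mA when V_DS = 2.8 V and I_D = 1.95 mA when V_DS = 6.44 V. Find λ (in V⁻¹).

λ = 0.0723 V⁻¹

With V_GS fixed, I_D ∝ (1 + λ V_DS) in saturation, so I_D2/I_D1 = (1 + λ V_DS2)/(1 + λ V_DS1).
1.95/1.6 = 1.219 = (1 + 6.44 λ)/(1 + 2.8 λ).
Solving: λ (I_D1 V_DS2 − I_D2 V_DS1) = I_D2 − I_D1, so λ = (1.95 − 1.6) / (1.6 × 6.44 − 1.95 × 2.8) = 0.35 / 4.84 = 0.0723 V⁻¹.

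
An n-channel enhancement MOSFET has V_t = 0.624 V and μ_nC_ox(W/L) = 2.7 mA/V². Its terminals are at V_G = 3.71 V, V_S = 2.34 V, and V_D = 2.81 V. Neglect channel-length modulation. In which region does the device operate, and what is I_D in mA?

Triode; I_D = 0.648 mA

V_GS = V_G − V_S = 3.71 − 2.34 = 1.37 V; V_DS = V_D − V_S = 2.81 − 2.34 = 0.47 V.
V_ov = V_GS − V_t = 1.37 − 0.624 = 0.746 V.
Since V_DS = 0.47 V < V_ov = 0.746 V, the device is in the triode region.
I_D = k_n [V_ov · V_DS − ½ V_DS²] = 2.7 × [0.746 × 0.47 − 0.5 × 0.47²] = 0.648 mA.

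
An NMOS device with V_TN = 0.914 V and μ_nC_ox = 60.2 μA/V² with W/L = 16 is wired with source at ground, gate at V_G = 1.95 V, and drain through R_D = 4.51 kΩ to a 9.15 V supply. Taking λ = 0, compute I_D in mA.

I_D = 0.517 mA

V_GS = V_G = 1.95 V, so V_ov = 1.95 − 0.914 = 1.04 V.
k_n = μ_nC_ox · (W/L) = 0.9632 mA/V².
Assume saturation: I_D = ½ k_n V_ov² = 0.5 × 0.9632 × 1.04² = 0.517 mA, giving V_DS = V_DD − I_D R_D = 9.15 − 0.517 × 4.51 = 6.82 V.
V_DS = 6.82 V ≥ V_ov = 1.04 V, confirming saturation.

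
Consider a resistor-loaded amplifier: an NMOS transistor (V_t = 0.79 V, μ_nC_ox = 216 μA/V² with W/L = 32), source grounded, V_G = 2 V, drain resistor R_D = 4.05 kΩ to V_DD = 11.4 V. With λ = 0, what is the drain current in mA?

V_GS = V_G = 2 V, so V_ov = 2 − 0.79 = 1.21 V.
k_n = μ_nC_ox · (W/L) = 6.912 mA/V².
Assume saturation: I_D = ½ k_n V_ov² = 0.5 × 6.912 × 1.21² = 5.06 mA, giving V_DS = V_DD − I_D R_D = 11.4 − 5.06 × 4.05 = -9.09 V.
But -9.09 V < V_ov = 1.21 V, so the device is actually in triode.
In triode I_D = k_n[V_ov V_DS − ½ V_DS²] and I_D = (V_DD − V_DS)/R_D. Equating: 14 V_DS² − 34.87 V_DS + 11.4 = 0, giving V_DS = 0.387 V (the root below V_ov).
I_D = (11.4 − 0.387) / 4.05 = 2.72 mA.

I_D = 2.72 mA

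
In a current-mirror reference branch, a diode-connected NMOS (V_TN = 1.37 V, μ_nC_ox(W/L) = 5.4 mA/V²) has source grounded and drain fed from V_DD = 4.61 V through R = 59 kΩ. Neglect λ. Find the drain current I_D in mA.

With gate tied to drain, V_GS = V_DS ≥ V_GS − V_TN, so the device is in saturation.
KCL at the drain: ½ k_n (V_GS − V_TN)² = (V_DD − V_GS)/R.
Let x = V_GS − 1.37. Then 159 x² + x − 3.24 = 0, giving x = 0.14 V (positive root), so V_GS = 1.51 V.
I_D = (V_DD − V_GS)/R = (4.61 − 1.51) / 59 = 0.0526 mA.

I_D = 0.0526 mA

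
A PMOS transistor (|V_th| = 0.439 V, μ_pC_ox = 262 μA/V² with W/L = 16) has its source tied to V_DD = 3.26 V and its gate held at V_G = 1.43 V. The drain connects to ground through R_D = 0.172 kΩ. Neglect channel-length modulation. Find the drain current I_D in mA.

I_D = 4.06 mA

V_SG = V_DD − V_G = 3.26 − 1.43 = 1.83 V, so V_ov = 1.83 − 0.439 = 1.39 V.
k_p = μ_pC_ox · (W/L) = 4.192 mA/V².
Assume saturation: I_D = ½ k_p V_ov² = 0.5 × 4.192 × 1.39² = 4.06 mA, giving V_SD = V_DD − I_D R_D = 3.26 − 4.06 × 0.172 = 2.56 V.
V_SD = 2.56 V ≥ V_ov = 1.39 V, confirming saturation.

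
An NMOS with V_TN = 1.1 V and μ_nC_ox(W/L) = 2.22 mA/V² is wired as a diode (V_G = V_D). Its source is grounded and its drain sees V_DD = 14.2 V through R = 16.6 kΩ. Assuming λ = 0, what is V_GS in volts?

With gate tied to drain, V_GS = V_DS ≥ V_GS − V_TN, so the device is in saturation.
KCL at the drain: ½ k_n (V_GS − V_TN)² = (V_DD − V_GS)/R.
Let x = V_GS − 1.1. Then 18.4 x² + x − 13.1 = 0, giving x = 0.816 V (positive root), so V_GS = 1.92 V.
I_D = (V_DD − V_GS)/R = (14.2 − 1.92) / 16.6 = 0.74 mA.

V_GS = 1.92 V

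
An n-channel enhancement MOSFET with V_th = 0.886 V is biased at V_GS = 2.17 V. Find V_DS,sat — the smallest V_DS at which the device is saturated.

The boundary between triode and saturation is V_DS = V_GS − V_th = V_ov.
V_ov = 2.17 − 0.886 = 1.28 V.

V_DS,sat = 1.28 V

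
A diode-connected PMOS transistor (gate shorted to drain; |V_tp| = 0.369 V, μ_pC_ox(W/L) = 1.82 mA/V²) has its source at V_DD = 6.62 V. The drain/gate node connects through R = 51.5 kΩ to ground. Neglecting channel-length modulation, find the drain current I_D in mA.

I_D = 0.114 mA

With gate tied to drain, V_SG = V_SD ≥ V_SG − |V_tp|, so the device is in saturation.
KCL at the drain: ½ k_p (V_SG − |V_tp|)² = (V_DD − V_SG)/R.
Let x = V_SG − 0.369. Then 46.9 x² + x − 6.251 = 0, giving x = 0.355 V (positive root), so V_SG = 0.724 V.
I_D = (V_DD − V_SG)/R = (6.62 − 0.724) / 51.5 = 0.114 mA.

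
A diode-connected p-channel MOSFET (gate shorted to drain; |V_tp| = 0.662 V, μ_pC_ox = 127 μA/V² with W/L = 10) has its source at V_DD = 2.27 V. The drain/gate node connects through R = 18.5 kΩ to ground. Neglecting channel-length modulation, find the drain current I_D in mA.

I_D = 0.0691 mA

With gate tied to drain, V_SG = V_SD ≥ V_SG − |V_tp|, so the device is in saturation.
k_p = μ_pC_ox · (W/L) = 1.27 mA/V².
KCL at the drain: ½ k_p (V_SG − |V_tp|)² = (V_DD − V_SG)/R.
Let x = V_SG − 0.662. Then 11.7 x² + x − 1.608 = 0, giving x = 0.33 V (positive root), so V_SG = 0.992 V.
I_D = (V_DD − V_SG)/R = (2.27 − 0.992) / 18.5 = 0.0691 mA.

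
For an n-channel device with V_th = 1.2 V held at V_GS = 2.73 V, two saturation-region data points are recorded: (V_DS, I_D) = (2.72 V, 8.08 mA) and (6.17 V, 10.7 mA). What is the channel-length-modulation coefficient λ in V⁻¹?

λ = 0.126 V⁻¹

With V_GS fixed, I_D ∝ (1 + λ V_DS) in saturation, so I_D2/I_D1 = (1 + λ V_DS2)/(1 + λ V_DS1).
10.7/8.08 = 1.324 = (1 + 6.17 λ)/(1 + 2.72 λ).
Solving: λ (I_D1 V_DS2 − I_D2 V_DS1) = I_D2 − I_D1, so λ = (10.7 − 8.08) / (8.08 × 6.17 − 10.7 × 2.72) = 2.62 / 20.7 = 0.126 V⁻¹.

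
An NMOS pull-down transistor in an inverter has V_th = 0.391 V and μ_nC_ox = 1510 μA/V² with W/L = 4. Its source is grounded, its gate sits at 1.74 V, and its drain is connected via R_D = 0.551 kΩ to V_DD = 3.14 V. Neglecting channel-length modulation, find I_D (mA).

V_GS = V_G = 1.74 V, so V_ov = 1.74 − 0.391 = 1.35 V.
k_n = μ_nC_ox · (W/L) = 6.04 mA/V².
Assume saturation: I_D = ½ k_n V_ov² = 0.5 × 6.04 × 1.35² = 5.5 mA, giving V_DS = V_DD − I_D R_D = 3.14 − 5.5 × 0.551 = 0.112 V.
But 0.112 V < V_ov = 1.35 V, so the device is actually in triode.
In triode I_D = k_n[V_ov V_DS − ½ V_DS²] and I_D = (V_DD − V_DS)/R_D. Equating: 1.66 V_DS² − 5.49 V_DS + 3.14 = 0, giving V_DS = 0.736 V (the root below V_ov).
I_D = (3.14 − 0.736) / 0.551 = 4.36 mA.

I_D = 4.36 mA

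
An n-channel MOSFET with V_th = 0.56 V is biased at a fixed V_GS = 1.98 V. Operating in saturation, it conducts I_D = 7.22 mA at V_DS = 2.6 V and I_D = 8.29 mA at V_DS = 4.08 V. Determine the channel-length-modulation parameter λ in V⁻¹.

λ = 0.135 V⁻¹

With V_GS fixed, I_D ∝ (1 + λ V_DS) in saturation, so I_D2/I_D1 = (1 + λ V_DS2)/(1 + λ V_DS1).
8.29/7.22 = 1.148 = (1 + 4.08 λ)/(1 + 2.6 λ).
Solving: λ (I_D1 V_DS2 − I_D2 V_DS1) = I_D2 − I_D1, so λ = (8.29 − 7.22) / (7.22 × 4.08 − 8.29 × 2.6) = 1.07 / 7.9 = 0.135 V⁻¹.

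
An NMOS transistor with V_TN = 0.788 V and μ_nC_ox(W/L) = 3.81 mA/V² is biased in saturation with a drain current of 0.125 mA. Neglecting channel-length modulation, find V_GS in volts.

V_GS = 1.04 V

In saturation I_D = ½ k_n (V_GS − V_TN)², so V_GS − V_TN = √(2 I_D / k_n) = √(2 × 0.125 / 3.81) = 0.256 V.
V_GS = 0.788 + 0.256 = 1.04 V.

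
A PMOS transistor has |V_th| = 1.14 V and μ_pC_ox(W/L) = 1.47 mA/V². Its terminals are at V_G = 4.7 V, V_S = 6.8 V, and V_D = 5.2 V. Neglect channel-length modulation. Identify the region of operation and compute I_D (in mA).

Saturation; I_D = 0.677 mA

V_SG = V_S − V_G = 6.8 − 4.7 = 2.1 V; V_SD = V_S − V_D = 6.8 − 5.2 = 1.6 V.
V_ov = V_SG − |V_th| = 2.1 − 1.14 = 0.96 V.
Since V_SD = 1.6 V ≥ V_ov = 0.96 V, the device is in saturation.
I_D = ½ k_p V_ov² = 0.5 × 1.47 × 0.96² = 0.677 mA.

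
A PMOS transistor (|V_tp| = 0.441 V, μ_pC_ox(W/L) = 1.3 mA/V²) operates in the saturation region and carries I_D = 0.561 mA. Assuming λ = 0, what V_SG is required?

V_SG = 1.37 V

In saturation I_D = ½ k_p (V_SG − |V_tp|)², so V_SG − |V_tp| = √(2 I_D / k_p) = √(2 × 0.561 / 1.3) = 0.929 V.
V_SG = 0.441 + 0.929 = 1.37 V.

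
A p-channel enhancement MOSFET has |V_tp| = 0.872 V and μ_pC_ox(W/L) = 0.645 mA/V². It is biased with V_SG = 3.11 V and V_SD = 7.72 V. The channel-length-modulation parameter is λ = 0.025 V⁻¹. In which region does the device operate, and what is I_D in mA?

V_ov = V_SG − |V_tp| = 3.11 − 0.872 = 2.24 V.
Since V_SD = 7.72 V ≥ V_ov = 2.24 V, the device is in saturation.
I_D = ½ k_p V_ov² (1 + λ V_SD) = 0.5 × 0.645 × 2.24² × (1 + 0.025 × 7.72) = 1.93 mA.

Saturation; I_D = 1.93 mA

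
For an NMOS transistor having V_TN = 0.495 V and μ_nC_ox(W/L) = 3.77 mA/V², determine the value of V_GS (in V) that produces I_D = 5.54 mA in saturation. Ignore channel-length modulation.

V_GS = 2.21 V

In saturation I_D = ½ k_n (V_GS − V_TN)², so V_GS − V_TN = √(2 I_D / k_n) = √(2 × 5.54 / 3.77) = 1.71 V.
V_GS = 0.495 + 1.71 = 2.21 V.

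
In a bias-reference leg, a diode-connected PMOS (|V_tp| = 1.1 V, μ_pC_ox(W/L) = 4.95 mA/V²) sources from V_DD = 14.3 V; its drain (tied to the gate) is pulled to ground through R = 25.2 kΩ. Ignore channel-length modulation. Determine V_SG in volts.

With gate tied to drain, V_SG = V_SD ≥ V_SG − |V_tp|, so the device is in saturation.
KCL at the drain: ½ k_p (V_SG − |V_tp|)² = (V_DD − V_SG)/R.
Let x = V_SG − 1.1. Then 62.4 x² + x − 13.2 = 0, giving x = 0.452 V (positive root), so V_SG = 1.55 V.
I_D = (V_DD − V_SG)/R = (14.3 − 1.55) / 25.2 = 0.506 mA.

V_SG = 1.55 V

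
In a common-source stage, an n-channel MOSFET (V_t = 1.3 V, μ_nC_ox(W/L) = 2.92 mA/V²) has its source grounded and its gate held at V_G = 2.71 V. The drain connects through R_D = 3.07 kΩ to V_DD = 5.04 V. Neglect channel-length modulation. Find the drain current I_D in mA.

I_D = 1.50 mA

V_GS = V_G = 2.71 V, so V_ov = 2.71 − 1.3 = 1.41 V.
Assume saturation: I_D = ½ k_n V_ov² = 0.5 × 2.92 × 1.41² = 2.9 mA, giving V_DS = V_DD − I_D R_D = 5.04 − 2.9 × 3.07 = -3.87 V.
But -3.87 V < V_ov = 1.41 V, so the device is actually in triode.
In triode I_D = k_n[V_ov V_DS − ½ V_DS²] and I_D = (V_DD − V_DS)/R_D. Equating: 4.48 V_DS² − 13.64 V_DS + 5.04 = 0, giving V_DS = 0.43 V (the root below V_ov).
I_D = (5.04 − 0.43) / 3.07 = 1.5 mA.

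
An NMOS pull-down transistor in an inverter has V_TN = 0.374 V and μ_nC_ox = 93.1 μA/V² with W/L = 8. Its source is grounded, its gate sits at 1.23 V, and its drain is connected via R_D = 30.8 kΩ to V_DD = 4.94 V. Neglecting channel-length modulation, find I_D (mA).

I_D = 0.151 mA

V_GS = V_G = 1.23 V, so V_ov = 1.23 − 0.374 = 0.856 V.
k_n = μ_nC_ox · (W/L) = 0.7448 mA/V².
Assume saturation: I_D = ½ k_n V_ov² = 0.5 × 0.7448 × 0.856² = 0.273 mA, giving V_DS = V_DD − I_D R_D = 4.94 − 0.273 × 30.8 = -3.46 V.
But -3.46 V < V_ov = 0.856 V, so the device is actually in triode.
In triode I_D = k_n[V_ov V_DS − ½ V_DS²] and I_D = (V_DD − V_DS)/R_D. Equating: 11.5 V_DS² − 20.64 V_DS + 4.94 = 0, giving V_DS = 0.284 V (the root below V_ov).
I_D = (4.94 − 0.284) / 30.8 = 0.151 mA.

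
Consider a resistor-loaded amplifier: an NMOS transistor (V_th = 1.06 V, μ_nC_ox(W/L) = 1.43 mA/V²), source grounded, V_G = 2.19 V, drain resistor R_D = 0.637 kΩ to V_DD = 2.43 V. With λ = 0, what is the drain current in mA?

V_GS = V_G = 2.19 V, so V_ov = 2.19 − 1.06 = 1.13 V.
Assume saturation: I_D = ½ k_n V_ov² = 0.5 × 1.43 × 1.13² = 0.913 mA, giving V_DS = V_DD − I_D R_D = 2.43 − 0.913 × 0.637 = 1.85 V.
V_DS = 1.85 V ≥ V_ov = 1.13 V, confirming saturation.

I_D = 0.913 mA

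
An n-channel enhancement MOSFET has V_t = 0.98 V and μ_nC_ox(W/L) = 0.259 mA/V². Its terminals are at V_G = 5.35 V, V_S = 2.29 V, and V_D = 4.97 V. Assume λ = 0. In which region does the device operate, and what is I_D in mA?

V_GS = V_G − V_S = 5.35 − 2.29 = 3.06 V; V_DS = V_D − V_S = 4.97 − 2.29 = 2.68 V.
V_ov = V_GS − V_t = 3.06 − 0.98 = 2.08 V.
Since V_DS = 2.68 V ≥ V_ov = 2.08 V, the device is in saturation.
I_D = ½ k_n V_ov² = 0.5 × 0.259 × 2.08² = 0.56 mA.

Saturation; I_D = 0.560 mA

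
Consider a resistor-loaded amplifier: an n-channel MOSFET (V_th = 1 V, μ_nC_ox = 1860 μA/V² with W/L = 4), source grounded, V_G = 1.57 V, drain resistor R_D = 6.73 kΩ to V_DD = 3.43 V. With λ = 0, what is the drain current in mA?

I_D = 0.490 mA

V_GS = V_G = 1.57 V, so V_ov = 1.57 − 1 = 0.57 V.
k_n = μ_nC_ox · (W/L) = 7.44 mA/V².
Assume saturation: I_D = ½ k_n V_ov² = 0.5 × 7.44 × 0.57² = 1.21 mA, giving V_DS = V_DD − I_D R_D = 3.43 − 1.21 × 6.73 = -4.7 V.
But -4.7 V < V_ov = 0.57 V, so the device is actually in triode.
In triode I_D = k_n[V_ov V_DS − ½ V_DS²] and I_D = (V_DD − V_DS)/R_D. Equating: 25 V_DS² − 29.54 V_DS + 3.43 = 0, giving V_DS = 0.131 V (the root below V_ov).
I_D = (3.43 − 0.131) / 6.73 = 0.49 mA.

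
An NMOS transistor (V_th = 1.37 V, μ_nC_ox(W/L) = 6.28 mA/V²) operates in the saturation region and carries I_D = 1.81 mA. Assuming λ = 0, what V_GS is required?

V_GS = 2.13 V

In saturation I_D = ½ k_n (V_GS − V_th)², so V_GS − V_th = √(2 I_D / k_n) = √(2 × 1.81 / 6.28) = 0.759 V.
V_GS = 1.37 + 0.759 = 2.13 V.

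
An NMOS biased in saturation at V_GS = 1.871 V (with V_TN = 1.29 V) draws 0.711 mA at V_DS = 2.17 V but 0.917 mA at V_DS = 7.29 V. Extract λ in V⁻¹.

λ = 0.0645 V⁻¹

With V_GS fixed, I_D ∝ (1 + λ V_DS) in saturation, so I_D2/I_D1 = (1 + λ V_DS2)/(1 + λ V_DS1).
0.917/0.711 = 1.29 = (1 + 7.29 λ)/(1 + 2.17 λ).
Solving: λ (I_D1 V_DS2 − I_D2 V_DS1) = I_D2 − I_D1, so λ = (0.917 − 0.711) / (0.711 × 7.29 − 0.917 × 2.17) = 0.206 / 3.19 = 0.0645 V⁻¹.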